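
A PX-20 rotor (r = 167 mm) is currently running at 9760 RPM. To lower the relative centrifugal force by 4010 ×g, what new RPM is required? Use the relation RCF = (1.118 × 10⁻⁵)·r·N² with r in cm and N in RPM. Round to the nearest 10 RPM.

8590 RPM

r = 167 mm = 16.7 cm
Current RCF = 1.118 × 10⁻⁵ × 16.7 × (9760)² = 1.118 × 10⁻⁵ × 16.7 × 95,257,600 ≈ 17,785.2 × g
Target RCF = 17,785.2 − 4,010 = 13,775.2 × g
N² = 13,775.2 / (18.6706 × 10⁻⁵) = 73,780,168
N ≈ √73,780,168 ≈ 8,589.5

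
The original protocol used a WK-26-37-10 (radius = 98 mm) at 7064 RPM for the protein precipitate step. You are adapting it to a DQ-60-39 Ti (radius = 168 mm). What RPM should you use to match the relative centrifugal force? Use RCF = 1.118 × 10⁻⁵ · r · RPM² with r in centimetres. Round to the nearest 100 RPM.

Original rotor: r = 98 mm = 9.8 cm
RCF = 1.118 × 10⁻⁵ × r × N²
RCF_original = 1.118 × 10⁻⁵ × 9.8 × (7064)² = 1.118 × 10⁻⁵ × 9.8 × 49,900,096 ≈ 5,467.3 × g
Your rotor: r = 168 mm = 16.8 cm
5,467.3 = 1.118 × 10⁻⁵ × 16.8 × N²
N² = 5,467.3 / (18.7824 × 10⁻⁵) = 29,108,634
N ≈ √29,108,634 ≈ 5,395.2

5400 RPM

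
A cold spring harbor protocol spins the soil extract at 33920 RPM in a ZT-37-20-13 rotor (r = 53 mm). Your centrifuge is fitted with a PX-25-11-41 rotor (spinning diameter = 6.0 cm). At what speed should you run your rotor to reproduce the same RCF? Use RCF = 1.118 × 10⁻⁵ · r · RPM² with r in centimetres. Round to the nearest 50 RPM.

45100 RPM

Original rotor: r = 53 mm = 5.3 cm
RCF_original = 1.118 × 10⁻⁵ × 5.3 × (33920)² = 1.118 × 10⁻⁵ × 5.3 × 1,150,566,400 ≈ 68,175.7 × g
Your rotor: r = 6.0 / 2 = 3 cm
68,175.7 = 1.118 × 10⁻⁵ × 3 × N²
N² = 68,175.7 / (3.354 × 10⁻⁵) = 2,032,668,456
N ≈ √2,032,668,456 ≈ 45,085.1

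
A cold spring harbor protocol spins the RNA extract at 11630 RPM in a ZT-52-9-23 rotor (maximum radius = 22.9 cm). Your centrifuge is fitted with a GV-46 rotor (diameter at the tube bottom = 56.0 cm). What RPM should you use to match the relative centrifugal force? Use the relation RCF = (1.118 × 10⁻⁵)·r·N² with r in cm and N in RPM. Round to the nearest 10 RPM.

≈ 10520 RPM

RCF = 1.118 × 10⁻⁵ × r × N²
RCF_original = 1.118 × 10⁻⁵ × 22.9 × (11630)² = 1.118 × 10⁻⁵ × 22.9 × 135,256,900 ≈ 34,628.7 × g
Your rotor: r = 56.0 / 2 = 28 cm
34,628.7 = 1.118 × 10⁻⁵ × 28 × N²
N² = 34,628.7 / (31.304 × 10⁻⁵) = 110,620,687
N ≈ √110,620,687 ≈ 10,517.6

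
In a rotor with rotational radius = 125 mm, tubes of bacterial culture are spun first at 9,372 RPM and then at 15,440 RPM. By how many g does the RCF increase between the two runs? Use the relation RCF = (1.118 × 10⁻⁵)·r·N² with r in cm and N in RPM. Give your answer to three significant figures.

≈ 21000 g

r = 125 mm = 12.5 cm
RCF₁ = 1.118 × 10⁻⁵ × 12.5 × (9372)² = 1.118 × 10⁻⁵ × 12.5 × 87,834,384 ≈ 12,274.9 × g
RCF₂ = 1.118 × 10⁻⁵ × 12.5 × (15440)² = 1.118 × 10⁻⁵ × 12.5 × 238,393,600 ≈ 33,315.5 × g
Increase = 33,315.5 − 12,274.9 = 21,040.6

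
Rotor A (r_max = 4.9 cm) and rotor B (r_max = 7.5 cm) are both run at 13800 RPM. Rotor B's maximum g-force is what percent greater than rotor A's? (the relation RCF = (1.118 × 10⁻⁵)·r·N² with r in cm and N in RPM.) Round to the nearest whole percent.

At equal RPM, RCF scales linearly with r: ratio = 7.5 / 4.9 = 1.5306.
So rotor B delivers 53.1% more g-force.

53%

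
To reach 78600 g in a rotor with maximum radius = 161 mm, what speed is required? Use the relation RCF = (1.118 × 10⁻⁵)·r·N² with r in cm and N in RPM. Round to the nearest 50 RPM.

r = 161 mm = 16.1 cm
RCF = 1.118 × 10⁻⁵ × r × N²
78,600 = 1.118 × 10⁻⁵ × 16.1 × N²
N² = 78,600 / (17.9998 × 10⁻⁵) = 436,671,519
N ≈ √436,671,519 ≈ 20,896.7

N ≈ 20900 RPM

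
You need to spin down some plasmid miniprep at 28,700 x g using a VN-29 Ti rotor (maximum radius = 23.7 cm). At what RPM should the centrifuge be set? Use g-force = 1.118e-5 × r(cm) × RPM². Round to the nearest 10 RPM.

RCF = 1.118 × 10⁻⁵ × r × N²
28,700 = 1.118 × 10⁻⁵ × 23.7 × N²
N² = 28,700 / (26.4966 × 10⁻⁵) = 108,315,784
N ≈ √108,315,784 ≈ 10,407.5

10410 RPM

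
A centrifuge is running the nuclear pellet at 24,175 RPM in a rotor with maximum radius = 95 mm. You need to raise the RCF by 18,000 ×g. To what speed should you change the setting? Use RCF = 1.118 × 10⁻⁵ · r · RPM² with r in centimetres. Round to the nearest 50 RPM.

r = 95 mm = 9.5 cm
Current RCF = 1.118 × 10⁻⁵ × 9.5 × (24175)² = 1.118 × 10⁻⁵ × 9.5 × 584,430,625 ≈ 62,072.4 × g
Target RCF = 62,072.4 + 18,000 = 80,072.4 × g
N² = 80,072.4 / (10.621 × 10⁻⁵) = 753,906,412
N ≈ √753,906,412 ≈ 27,457.4

27450 RPM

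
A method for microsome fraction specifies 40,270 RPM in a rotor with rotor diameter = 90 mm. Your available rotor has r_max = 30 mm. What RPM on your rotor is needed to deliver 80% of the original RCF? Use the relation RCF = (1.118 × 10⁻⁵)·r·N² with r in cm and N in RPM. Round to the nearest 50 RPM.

Original rotor: r = 90 mm / 2 = 45 mm = 4.5 cm
RCF_original = 1.118 × 10⁻⁵ × 4.5 × (40270)² = 1.118 × 10⁻⁵ × 4.5 × 1,621,672,900 ≈ 81,586.4 × g
Target RCF = 0.8 × 81,586.4 ≈ 65,269.1 × g
Your rotor: r = 30 mm = 3.0 cm
65,269.1 = 1.118 × 10⁻⁵ × 3 × N²
N² = 65,269.1 / (3.354 × 10⁻⁵) = 1,946,007,752
N ≈ √1,946,007,752 ≈ 44,113.6

≈ 44100 RPM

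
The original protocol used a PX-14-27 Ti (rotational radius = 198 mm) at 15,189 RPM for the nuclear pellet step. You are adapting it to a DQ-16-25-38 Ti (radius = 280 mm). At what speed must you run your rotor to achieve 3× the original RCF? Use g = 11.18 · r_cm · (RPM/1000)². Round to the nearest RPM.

Original rotor: r = 198 mm = 19.8 cm
RCF_original = 11.18 × 19.8 × (15.189)² = 11.18 × 19.8 × 230.705721 ≈ 51,069.9 × g
Target RCF = 3 × 51,069.9 ≈ 153,209.7 × g
Your rotor: r = 280 mm = 28.0 cm
153,209.7 = 11.18 × 28 × (N/1000)²
(N/1000)² = 153,209.7 / 313.04 = 489.4253
N = 1000 × √489.4253 ≈ 22,123.0

≈ 22123 RPM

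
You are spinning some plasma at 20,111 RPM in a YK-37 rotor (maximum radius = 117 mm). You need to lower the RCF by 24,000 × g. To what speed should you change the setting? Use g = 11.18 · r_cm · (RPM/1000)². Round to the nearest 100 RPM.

r = 117 mm = 11.7 cm
Current RCF = 11.18 × 11.7 × (20.111)² = 11.18 × 11.7 × 404.452321 ≈ 52,904.8 × g
Target RCF = 52,904.8 − 24,000 = 28,904.8 × g
(N/1000)² = 28,904.8 / 130.806 = 220.9746
N = 1000 × √220.9746 ≈ 14,865.2

N₂ ≈ 14900 RPM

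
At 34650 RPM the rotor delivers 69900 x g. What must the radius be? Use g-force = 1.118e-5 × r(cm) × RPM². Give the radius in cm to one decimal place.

RCF = 1.118 × 10⁻⁵ × r × N²
69900 = 1.118 × 10⁻⁵ × r × (34650)²
r = 69900 / (1.118 × 10⁻⁵ × 1,200,622,500) = 69900 / 13422.96 ≈ 5.207 cm

≈ 5.2 cm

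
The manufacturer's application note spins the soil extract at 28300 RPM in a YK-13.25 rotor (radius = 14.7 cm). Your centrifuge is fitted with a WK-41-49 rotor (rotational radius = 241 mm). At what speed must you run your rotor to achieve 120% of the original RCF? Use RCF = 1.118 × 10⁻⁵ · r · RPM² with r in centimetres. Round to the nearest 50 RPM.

≈ 24200 RPM

RCF_original = 1.118 × 10⁻⁵ × 14.7 × (28300)² = 1.118 × 10⁻⁵ × 14.7 × 800,890,000 ≈ 131,623.1 × g
Target RCF = 1.2 × 131,623.1 ≈ 157,947.7 × g
Your rotor: r = 241 mm = 24.1 cm
157,947.7 = 1.118 × 10⁻⁵ × 24.1 × N²
N² = 157,947.7 / (26.9438 × 10⁻⁵) = 586,211,670
N ≈ √586,211,670 ≈ 24,211.8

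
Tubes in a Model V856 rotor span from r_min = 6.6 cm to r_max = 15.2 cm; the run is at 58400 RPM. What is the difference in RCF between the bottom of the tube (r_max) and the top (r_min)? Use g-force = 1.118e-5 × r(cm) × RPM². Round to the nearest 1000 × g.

ΔRCF ≈ 328000 g

RCF_max = 1.118 × 10⁻⁵ × 15.2 × (58400)² = 1.118 × 10⁻⁵ × 15.2 × 3,410,560,000 ≈ 579,576.9 × g
RCF_min = 1.118 × 10⁻⁵ × 6.6 × (58400)² = 1.118 × 10⁻⁵ × 6.6 × 3,410,560,000 ≈ 251,658.4 × g
ΔRCF = 579,576.9 − 251,658.4 = 327,918.5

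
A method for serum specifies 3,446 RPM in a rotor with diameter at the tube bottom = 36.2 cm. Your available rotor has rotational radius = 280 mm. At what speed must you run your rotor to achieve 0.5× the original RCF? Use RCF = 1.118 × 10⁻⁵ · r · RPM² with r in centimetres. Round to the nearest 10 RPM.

≈ 1960 RPM

Original rotor: r = 36.2 / 2 = 18.1 cm
RCF = 1.118 × 10⁻⁵ × r × N²
RCF_original = 1.118 × 10⁻⁵ × 18.1 × (3446)² = 1.118 × 10⁻⁵ × 18.1 × 11,874,916 ≈ 2,403 × g
Target RCF = 0.5 × 2,403 ≈ 1,201.5 × g
Your rotor: r = 280 mm = 28.0 cm
1,201.5 = 1.118 × 10⁻⁵ × 28 × N²
N² = 1,201.5 / (31.304 × 10⁻⁵) = 3,838,168
N ≈ √3,838,168 ≈ 1,959.1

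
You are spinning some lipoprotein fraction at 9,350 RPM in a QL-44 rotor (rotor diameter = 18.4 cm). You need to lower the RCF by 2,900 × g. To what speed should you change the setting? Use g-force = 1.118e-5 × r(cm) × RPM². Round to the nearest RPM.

7696 RPM

r = 18.4 / 2 = 9.2 cm
Current RCF = 1.118 × 10⁻⁵ × 9.2 × (9350)² = 1.118 × 10⁻⁵ × 9.2 × 87,422,500 ≈ 8,991.9 × g
Target RCF = 8,991.9 − 2,900 = 6,091.9 × g
N² = 6,091.9 / (10.2856 × 10⁻⁵) = 59,227,464
N ≈ √59,227,464 ≈ 7,695.9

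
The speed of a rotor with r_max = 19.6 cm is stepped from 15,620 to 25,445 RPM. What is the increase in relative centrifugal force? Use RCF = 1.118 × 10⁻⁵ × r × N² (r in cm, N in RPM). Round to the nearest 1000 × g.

RCF₁ = 1.118 × 10⁻⁵ × 19.6 × (15620)² = 1.118 × 10⁻⁵ × 19.6 × 243,984,400 ≈ 53,463.8 × g
RCF₂ = 1.118 × 10⁻⁵ × 19.6 × (25445)² = 1.118 × 10⁻⁵ × 19.6 × 647,448,025 ≈ 141,874 × g
Increase = 141,874 − 53,463.8 = 88,410.2

88000 ×g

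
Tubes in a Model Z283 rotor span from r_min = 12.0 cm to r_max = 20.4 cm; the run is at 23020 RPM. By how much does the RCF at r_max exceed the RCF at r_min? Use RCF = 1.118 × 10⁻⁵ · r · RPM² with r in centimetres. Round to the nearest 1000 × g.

RCF_max = 1.118 × 10⁻⁵ × 20.4 × (23020)² = 1.118 × 10⁻⁵ × 20.4 × 529,920,400 ≈ 120,860 × g
RCF_min = 1.118 × 10⁻⁵ × 12 × (23020)² = 1.118 × 10⁻⁵ × 12 × 529,920,400 ≈ 71,094.1 × g
ΔRCF = 120,860 − 71,094.1 = 49,765.9

50000 × g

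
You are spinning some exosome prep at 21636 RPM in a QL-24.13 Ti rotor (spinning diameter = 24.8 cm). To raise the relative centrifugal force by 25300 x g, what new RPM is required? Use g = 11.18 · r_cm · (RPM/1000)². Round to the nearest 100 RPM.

r = 24.8 / 2 = 12.4 cm
Current RCF = 11.18 × 12.4 × (21.636)² = 11.18 × 12.4 × 468.116496 ≈ 64,895.9 × g
Target RCF = 64,895.9 + 25,300 = 90,195.9 × g
(N/1000)² = 90,195.9 / 138.632 = 650.6139
N = 1000 × √650.6139 ≈ 25,507.1

≈ 25500 RPM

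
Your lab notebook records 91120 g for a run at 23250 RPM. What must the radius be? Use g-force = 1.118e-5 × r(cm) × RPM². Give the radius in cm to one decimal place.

≈ 15.1 cm

RCF = 1.118 × 10⁻⁵ × r × N²
91120 = 1.118 × 10⁻⁵ × r × (23250)²
r = 91120 / (1.118 × 10⁻⁵ × 540,562,500) = 91120 / 6043.489 ≈ 15.077 cm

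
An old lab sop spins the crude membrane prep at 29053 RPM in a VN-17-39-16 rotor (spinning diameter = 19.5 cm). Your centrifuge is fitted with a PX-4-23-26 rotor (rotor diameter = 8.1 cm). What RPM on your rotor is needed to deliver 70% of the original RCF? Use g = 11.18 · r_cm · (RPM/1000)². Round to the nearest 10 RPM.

37720 RPM

Original rotor: r = 19.5 / 2 = 9.75 cm
RCF_original = 11.18 × 9.75 × (29.053)² = 11.18 × 9.75 × 844.076809 ≈ 92,008.6 × g
Target RCF = 0.7 × 92,008.6 ≈ 64,406 × g
Your rotor: r = 8.1 / 2 = 4.05 cm
64,406 = 11.18 × 4.05 × (N/1000)²
(N/1000)² = 64,406 / 45.279 = 1422.425
N = 1000 × √1422.425 ≈ 37,715.1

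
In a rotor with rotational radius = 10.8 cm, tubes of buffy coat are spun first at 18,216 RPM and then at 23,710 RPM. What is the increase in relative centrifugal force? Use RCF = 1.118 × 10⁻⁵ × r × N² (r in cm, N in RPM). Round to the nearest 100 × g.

≈ 27800 g

RCF₁ = 1.118 × 10⁻⁵ × 10.8 × (18216)² = 1.118 × 10⁻⁵ × 10.8 × 331,822,656 ≈ 40,065.6 × g
RCF₂ = 1.118 × 10⁻⁵ × 10.8 × (23710)² = 1.118 × 10⁻⁵ × 10.8 × 562,164,100 ≈ 67,877.9 × g
Increase = 67,877.9 − 40,065.6 = 27,812.3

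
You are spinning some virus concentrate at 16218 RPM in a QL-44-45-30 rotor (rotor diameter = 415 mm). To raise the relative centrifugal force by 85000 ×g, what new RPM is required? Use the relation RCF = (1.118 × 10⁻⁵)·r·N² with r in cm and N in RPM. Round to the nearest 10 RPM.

25090 RPM

r = 415 mm / 2 = 207.5 mm = 20.75 cm
Current RCF = 1.118 × 10⁻⁵ × 20.75 × (16218)² = 1.118 × 10⁻⁵ × 20.75 × 263,023,524 ≈ 61,017.5 × g
Target RCF = 61,017.5 + 85,000 = 146,017.5 × g
N² = 146,017.5 / (23.1985 × 10⁻⁵) = 629,426,472
N ≈ √629,426,472 ≈ 25,088.4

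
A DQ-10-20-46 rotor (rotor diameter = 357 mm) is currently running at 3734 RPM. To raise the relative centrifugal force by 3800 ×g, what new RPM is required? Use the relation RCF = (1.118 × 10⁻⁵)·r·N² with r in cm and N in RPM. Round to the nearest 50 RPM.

≈ 5750 RPM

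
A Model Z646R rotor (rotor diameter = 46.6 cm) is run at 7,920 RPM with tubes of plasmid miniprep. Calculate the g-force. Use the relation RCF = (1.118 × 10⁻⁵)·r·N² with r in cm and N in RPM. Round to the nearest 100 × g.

r = 46.6 / 2 = 23.3 cm
RCF = 1.118 × 10⁻⁵ × r × N²
RCF = 1.118 × 10⁻⁵ × 23.3 × (7920)² = 1.118 × 10⁻⁵ × 23.3 × 62,726,400 ≈ 16,339.9 × g

≈ 16300 x g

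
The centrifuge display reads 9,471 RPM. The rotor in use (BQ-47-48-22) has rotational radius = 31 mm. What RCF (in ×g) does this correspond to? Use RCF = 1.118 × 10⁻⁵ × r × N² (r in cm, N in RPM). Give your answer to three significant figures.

r = 31 mm = 3.1 cm
RCF = 1.118 × 10⁻⁵ × 3.1 × (9471)² = 1.118 × 10⁻⁵ × 3.1 × 89,699,841 ≈ 3,108.8 × g

≈ 3110 ×g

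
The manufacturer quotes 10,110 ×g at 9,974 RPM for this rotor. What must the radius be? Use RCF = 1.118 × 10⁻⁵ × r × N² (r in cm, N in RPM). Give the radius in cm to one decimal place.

r ≈ 9.1 cm

10110 = 1.118 × 10⁻⁵ × r × (9974)²
r = 10110 / (1.118 × 10⁻⁵ × 99,480,676) = 10110 / 1112.194 ≈ 9.090 cm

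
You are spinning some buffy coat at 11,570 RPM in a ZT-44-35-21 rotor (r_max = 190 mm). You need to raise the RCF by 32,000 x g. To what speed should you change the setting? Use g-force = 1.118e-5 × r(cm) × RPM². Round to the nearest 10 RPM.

≈ 16870 RPM

r = 190 mm = 19.0 cm
Current RCF = 1.118 × 10⁻⁵ × 19 × (11570)² = 1.118 × 10⁻⁵ × 19 × 133,864,900 ≈ 28,435.6 × g
Target RCF = 28,435.6 + 32,000 = 60,435.6 × g
N² = 60,435.6 / (21.242 × 10⁻⁵) = 284,509,933
N ≈ √284,509,933 ≈ 16,867.4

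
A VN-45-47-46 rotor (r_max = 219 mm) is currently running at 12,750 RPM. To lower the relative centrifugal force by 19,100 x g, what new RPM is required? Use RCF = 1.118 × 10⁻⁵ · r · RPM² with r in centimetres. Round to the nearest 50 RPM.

9200 RPM

r = 219 mm = 21.9 cm
Current RCF = 1.118 × 10⁻⁵ × 21.9 × (12750)² = 1.118 × 10⁻⁵ × 21.9 × 162,562,500 ≈ 39,802.1 × g
Target RCF = 39,802.1 − 19,100 = 20,702.1 × g
N² = 20,702.1 / (24.4842 × 10⁻⁵) = 84,552,895
N ≈ √84,552,895 ≈ 9,195.3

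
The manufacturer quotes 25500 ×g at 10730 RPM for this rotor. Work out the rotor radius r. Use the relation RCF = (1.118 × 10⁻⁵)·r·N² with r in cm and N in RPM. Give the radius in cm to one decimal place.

25500 = 1.118 × 10⁻⁵ × r × (10730)²
r = 25500 / (1.118 × 10⁻⁵ × 115,132,900) = 25500 / 1287.186 ≈ 19.811 cm

19.8 cm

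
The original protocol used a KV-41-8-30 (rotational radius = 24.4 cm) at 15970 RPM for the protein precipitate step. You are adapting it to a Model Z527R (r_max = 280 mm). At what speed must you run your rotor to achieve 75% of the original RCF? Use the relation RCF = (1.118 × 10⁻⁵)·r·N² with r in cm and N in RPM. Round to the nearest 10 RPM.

RCF = 1.118 × 10⁻⁵ × r × N²
RCF_original = 1.118 × 10⁻⁵ × 24.4 × (15970)² = 1.118 × 10⁻⁵ × 24.4 × 255,040,900 ≈ 69,573.1 × g
Target RCF = 0.75 × 69,573.1 ≈ 52,179.8 × g
Your rotor: r = 280 mm = 28.0 cm
52,179.8 = 1.118 × 10⁻⁵ × 28 × N²
N² = 52,179.8 / (31.304 × 10⁻⁵) = 166,687,324
N ≈ √166,687,324 ≈ 12,910.7

≈ 12910 RPM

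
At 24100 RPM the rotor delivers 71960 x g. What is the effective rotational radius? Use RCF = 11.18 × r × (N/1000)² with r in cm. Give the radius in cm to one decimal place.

71960 = 11.18 × r × (24.1)²
r = 71960 / (11.18 × 580.81) = 71960 / 6493.456 ≈ 11.082 cm

r ≈ 11.1 cm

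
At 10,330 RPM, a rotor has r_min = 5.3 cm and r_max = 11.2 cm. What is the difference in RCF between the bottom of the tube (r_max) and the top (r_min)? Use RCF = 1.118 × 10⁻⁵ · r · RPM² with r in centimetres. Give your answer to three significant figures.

7040 g

RCF_max = 1.118 × 10⁻⁵ × 11.2 × (10330)² = 1.118 × 10⁻⁵ × 11.2 × 106,708,900 ≈ 13,361.7 × g
RCF_min = 1.118 × 10⁻⁵ × 5.3 × (10330)² = 1.118 × 10⁻⁵ × 5.3 × 106,708,900 ≈ 6,322.9 × g
ΔRCF = 13,361.7 − 6,322.9 = 7,038.8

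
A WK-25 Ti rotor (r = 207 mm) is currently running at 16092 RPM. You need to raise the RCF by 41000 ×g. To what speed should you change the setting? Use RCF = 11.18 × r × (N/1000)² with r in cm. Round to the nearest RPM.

20883 RPM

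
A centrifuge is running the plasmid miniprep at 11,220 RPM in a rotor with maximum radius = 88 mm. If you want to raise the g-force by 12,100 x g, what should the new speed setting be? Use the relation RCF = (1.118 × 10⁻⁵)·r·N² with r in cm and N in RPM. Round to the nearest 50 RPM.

≈ 15800 RPM

r = 88 mm = 8.8 cm
Current RCF = 1.118 × 10⁻⁵ × 8.8 × (11220)² = 1.118 × 10⁻⁵ × 8.8 × 125,888,400 ≈ 12,385.4 × g
Target RCF = 12,385.4 + 12,100 = 24,485.4 × g
N² = 24,485.4 / (9.8384 × 10⁻⁵) = 248,875,833
N ≈ √248,875,833 ≈ 15,775.8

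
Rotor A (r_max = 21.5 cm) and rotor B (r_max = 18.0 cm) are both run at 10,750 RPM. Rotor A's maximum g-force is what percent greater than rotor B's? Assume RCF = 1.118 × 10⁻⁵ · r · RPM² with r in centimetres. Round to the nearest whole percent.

19%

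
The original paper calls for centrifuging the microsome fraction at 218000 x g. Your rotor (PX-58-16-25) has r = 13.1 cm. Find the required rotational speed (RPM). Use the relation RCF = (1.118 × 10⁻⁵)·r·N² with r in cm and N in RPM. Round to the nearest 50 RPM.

RCF = 1.118 × 10⁻⁵ × r × N²
218,000 = 1.118 × 10⁻⁵ × 13.1 × N²
N² = 218,000 / (14.6458 × 10⁻⁵) = 1,488,481,339
N ≈ √1,488,481,339 ≈ 38,580.8

38600 RPM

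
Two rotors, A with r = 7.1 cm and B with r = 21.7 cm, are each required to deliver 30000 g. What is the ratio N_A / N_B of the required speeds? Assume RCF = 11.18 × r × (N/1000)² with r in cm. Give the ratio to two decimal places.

1.75

At fixed RCF, N ∝ 1/√r, so N_A/N_B = √(r_B/r_A) = √(21.7/7.1) = √3.056338 = 1.7482.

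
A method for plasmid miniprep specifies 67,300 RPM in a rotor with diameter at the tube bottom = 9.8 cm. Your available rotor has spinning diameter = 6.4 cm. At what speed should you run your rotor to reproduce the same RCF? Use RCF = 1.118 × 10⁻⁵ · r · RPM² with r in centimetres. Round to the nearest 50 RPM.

≈ 83300 RPM

Original rotor: r = 9.8 / 2 = 4.9 cm
RCF_original = 1.118 × 10⁻⁵ × 4.9 × (67300)² = 1.118 × 10⁻⁵ × 4.9 × 4,529,290,000 ≈ 248,123.6 × g
Your rotor: r = 6.4 / 2 = 3.2 cm
248,123.6 = 1.118 × 10⁻⁵ × 3.2 × N²
N² = 248,123.6 / (3.5776 × 10⁻⁵) = 6,935,476,297
N ≈ √6,935,476,297 ≈ 83,279.5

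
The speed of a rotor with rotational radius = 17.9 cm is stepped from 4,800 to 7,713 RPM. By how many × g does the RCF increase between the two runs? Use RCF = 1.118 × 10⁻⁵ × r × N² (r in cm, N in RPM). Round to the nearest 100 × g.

RCF₁ = 1.118 × 10⁻⁵ × 17.9 × (4800)² = 1.118 × 10⁻⁵ × 17.9 × 23,040,000 ≈ 4,610.8 × g
RCF₂ = 1.118 × 10⁻⁵ × 17.9 × (7713)² = 1.118 × 10⁻⁵ × 17.9 × 59,490,369 ≈ 11,905.3 × g
Increase = 11,905.3 − 4,610.8 = 7,294.5

7300 × g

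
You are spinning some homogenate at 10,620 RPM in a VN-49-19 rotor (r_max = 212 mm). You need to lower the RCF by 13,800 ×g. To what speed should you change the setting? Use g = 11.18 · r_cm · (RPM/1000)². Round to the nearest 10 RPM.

r = 212 mm = 21.2 cm
Current RCF = 11.18 × 21.2 × (10.62)² = 11.18 × 21.2 × 112.7844 ≈ 26,731.7 × g
Target RCF = 26,731.7 − 13,800 = 12,931.7 × g
(N/1000)² = 12,931.7 / 237.016 = 54.56045
N = 1000 × √54.56045 ≈ 7,386.5

7390 RPM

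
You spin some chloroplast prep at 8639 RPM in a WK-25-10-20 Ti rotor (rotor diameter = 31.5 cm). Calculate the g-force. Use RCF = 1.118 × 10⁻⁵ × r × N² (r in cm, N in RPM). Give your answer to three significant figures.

≈ 13100 g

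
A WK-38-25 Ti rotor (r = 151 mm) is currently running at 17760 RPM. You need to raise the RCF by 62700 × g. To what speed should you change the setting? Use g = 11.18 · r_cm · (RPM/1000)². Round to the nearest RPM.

≈ 26207 RPM

r = 151 mm = 15.1 cm
Current RCF = 11.18 × 15.1 × (17.76)² = 11.18 × 15.1 × 315.4176 ≈ 53,248.2 × g
Target RCF = 53,248.2 + 62,700 = 115,948.2 × g
(N/1000)² = 115,948.2 / 168.818 = 686.8237
N = 1000 × √686.8237 ≈ 26,207.3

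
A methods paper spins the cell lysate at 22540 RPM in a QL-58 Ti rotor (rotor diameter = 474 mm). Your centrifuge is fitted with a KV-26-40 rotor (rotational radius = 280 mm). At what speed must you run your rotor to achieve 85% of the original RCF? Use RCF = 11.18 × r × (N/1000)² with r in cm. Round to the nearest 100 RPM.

19100 RPM

Original rotor: r = 474 mm / 2 = 237 mm = 23.7 cm
RCF_original = 11.18 × 23.7 × (22.54)² = 11.18 × 23.7 × 508.0516 ≈ 134,616.4 × g
Target RCF = 0.85 × 134,616.4 ≈ 114,423.9 × g
Your rotor: r = 280 mm = 28.0 cm
114,423.9 = 11.18 × 28 × (N/1000)²
(N/1000)² = 114,423.9 / 313.04 = 365.5249
N = 1000 × √365.5249 ≈ 19,118.7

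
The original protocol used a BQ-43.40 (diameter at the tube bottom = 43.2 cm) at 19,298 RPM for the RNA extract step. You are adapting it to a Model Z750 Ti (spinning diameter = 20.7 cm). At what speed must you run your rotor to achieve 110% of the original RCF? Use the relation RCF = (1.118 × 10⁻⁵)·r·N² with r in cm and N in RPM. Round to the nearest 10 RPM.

Original rotor: r = 43.2 / 2 = 21.6 cm
RCF = 1.118 × 10⁻⁵ × r × N²
RCF_original = 1.118 × 10⁻⁵ × 21.6 × (19298)² = 1.118 × 10⁻⁵ × 21.6 × 372,412,804 ≈ 89,933.2 × g
Target RCF = 1.1 × 89,933.2 ≈ 98,926.5 × g
Your rotor: r = 20.7 / 2 = 10.35 cm
98,926.5 = 1.118 × 10⁻⁵ × 10.35 × N²
N² = 98,926.5 / (11.5713 × 10⁻⁵) = 854,929,870
N ≈ √854,929,870 ≈ 29,239.2

29240 RPM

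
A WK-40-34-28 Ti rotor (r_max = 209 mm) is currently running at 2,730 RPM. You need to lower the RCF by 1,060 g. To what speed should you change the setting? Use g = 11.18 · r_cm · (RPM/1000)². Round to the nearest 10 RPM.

r = 209 mm = 20.9 cm
Current RCF = 11.18 × 20.9 × (2.73)² = 11.18 × 20.9 × 7.4529 ≈ 1,741.5 × g
Target RCF = 1,741.5 − 1,060 = 681.5 × g
(N/1000)² = 681.5 / 233.662 = 2.916606
N = 1000 × √2.916606 ≈ 1,707.8

1710 RPM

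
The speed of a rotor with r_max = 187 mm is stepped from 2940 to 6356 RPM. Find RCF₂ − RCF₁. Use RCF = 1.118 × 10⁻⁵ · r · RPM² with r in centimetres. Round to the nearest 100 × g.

r = 187 mm = 18.7 cm
RCF₁ = 1.118 × 10⁻⁵ × 18.7 × (2940)² = 1.118 × 10⁻⁵ × 18.7 × 8,643,600 ≈ 1,807.1 × g
RCF₂ = 1.118 × 10⁻⁵ × 18.7 × (6356)² = 1.118 × 10⁻⁵ × 18.7 × 40,398,736 ≈ 8,446 × g
Increase = 8,446 − 1,807.1 = 6,638.9

6600 x g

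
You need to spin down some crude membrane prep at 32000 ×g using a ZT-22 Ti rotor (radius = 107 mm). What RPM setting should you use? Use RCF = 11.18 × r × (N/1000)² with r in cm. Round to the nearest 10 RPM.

≈ 16360 RPM

r = 107 mm = 10.7 cm
RCF = 11.18 × r × (N/1000)²
32,000 = 11.18 × 10.7 × (N/1000)²
(N/1000)² = 32,000 / 119.626 = 267.5004
N = 1000 × √267.5004 ≈ 16,355.4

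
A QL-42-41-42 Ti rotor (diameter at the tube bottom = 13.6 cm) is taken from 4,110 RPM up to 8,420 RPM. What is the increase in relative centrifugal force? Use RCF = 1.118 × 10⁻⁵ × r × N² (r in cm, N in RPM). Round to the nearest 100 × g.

≈ 4100 × g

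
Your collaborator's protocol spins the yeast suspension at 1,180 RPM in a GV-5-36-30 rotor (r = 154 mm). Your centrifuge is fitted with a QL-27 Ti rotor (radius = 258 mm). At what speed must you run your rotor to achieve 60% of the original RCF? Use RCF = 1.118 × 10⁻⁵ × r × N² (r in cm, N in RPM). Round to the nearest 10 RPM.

Original rotor: r = 154 mm = 15.4 cm
RCF_original = 1.118 × 10⁻⁵ × 15.4 × (1180)² = 1.118 × 10⁻⁵ × 15.4 × 1,392,400 ≈ 239.7 × g
Target RCF = 0.6 × 239.7 ≈ 143.8 × g
Your rotor: r = 258 mm = 25.8 cm
143.8 = 1.118 × 10⁻⁵ × 25.8 × N²
N² = 143.8 / (28.8444 × 10⁻⁵) = 498,537
N ≈ √498,537 ≈ 706.1

710 RPM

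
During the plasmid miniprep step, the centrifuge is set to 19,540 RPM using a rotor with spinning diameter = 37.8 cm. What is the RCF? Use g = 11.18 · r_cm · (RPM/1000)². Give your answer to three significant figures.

r = 37.8 / 2 = 18.9 cm
RCF = 11.18 × 18.9 × (19.54)² = 11.18 × 18.9 × 381.8116 ≈ 80,677.6 × g

80700 g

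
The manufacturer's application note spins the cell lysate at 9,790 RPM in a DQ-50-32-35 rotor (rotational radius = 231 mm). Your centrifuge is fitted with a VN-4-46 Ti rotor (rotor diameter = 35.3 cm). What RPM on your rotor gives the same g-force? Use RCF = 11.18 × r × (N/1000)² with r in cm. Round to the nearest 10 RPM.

11200 RPM

Original rotor: r = 231 mm = 23.1 cm
RCF_original = 11.18 × 23.1 × (9.79)² = 11.18 × 23.1 × 95.8441 ≈ 24,752.5 × g
Your rotor: r = 35.3 / 2 = 17.65 cm
24,752.5 = 11.18 × 17.65 × (N/1000)²
(N/1000)² = 24,752.5 / 197.327 = 125.439
N = 1000 × √125.439 ≈ 11,200.0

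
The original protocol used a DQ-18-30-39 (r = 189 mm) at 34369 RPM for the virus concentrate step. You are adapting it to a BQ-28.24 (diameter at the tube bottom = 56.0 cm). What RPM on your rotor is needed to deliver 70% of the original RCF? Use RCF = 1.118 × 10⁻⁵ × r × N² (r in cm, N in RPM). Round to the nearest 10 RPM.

23620 RPM

Original rotor: r = 189 mm = 18.9 cm
RCF = 1.118 × 10⁻⁵ × r × N²
RCF_original = 1.118 × 10⁻⁵ × 18.9 × (34369)² = 1.118 × 10⁻⁵ × 18.9 × 1,181,228,161 ≈ 249,595.9 × g
Target RCF = 0.7 × 249,595.9 ≈ 174,717.1 × g
Your rotor: r = 56.0 / 2 = 28 cm
174,717.1 = 1.118 × 10⁻⁵ × 28 × N²
N² = 174,717.1 / (31.304 × 10⁻⁵) = 558,130,271
N ≈ √558,130,271 ≈ 23,624.8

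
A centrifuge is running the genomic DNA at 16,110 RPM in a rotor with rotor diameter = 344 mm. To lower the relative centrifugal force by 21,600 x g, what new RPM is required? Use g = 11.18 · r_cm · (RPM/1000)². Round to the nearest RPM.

N₂ ≈ 12133 RPM

r = 344 mm / 2 = 172 mm = 17.2 cm
Current RCF = 11.18 × 17.2 × (16.11)² = 11.18 × 17.2 × 259.5321 ≈ 49,907 × g
Target RCF = 49,907 − 21,600 = 28,307 × g
(N/1000)² = 28,307 / 192.296 = 147.2054
N = 1000 × √147.2054 ≈ 12,132.8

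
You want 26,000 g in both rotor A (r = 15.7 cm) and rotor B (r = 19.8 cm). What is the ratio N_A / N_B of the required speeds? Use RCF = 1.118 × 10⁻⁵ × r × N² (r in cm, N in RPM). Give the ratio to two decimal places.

1.12

At fixed RCF, N ∝ 1/√r, so N_A/N_B = √(r_B/r_A) = √(19.8/15.7) = √1.261146 = 1.1230.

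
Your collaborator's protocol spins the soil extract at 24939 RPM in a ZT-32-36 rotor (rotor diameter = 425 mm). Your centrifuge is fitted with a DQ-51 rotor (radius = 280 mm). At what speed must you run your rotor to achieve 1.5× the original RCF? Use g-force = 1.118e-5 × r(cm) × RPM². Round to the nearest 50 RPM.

Original rotor: r = 425 mm / 2 = 212.5 mm = 21.25 cm
RCF_original = 1.118 × 10⁻⁵ × 21.25 × (24939)² = 1.118 × 10⁻⁵ × 21.25 × 621,953,721 ≈ 147,760.7 × g
Target RCF = 1.5 × 147,760.7 ≈ 221,641.1 × g
Your rotor: r = 280 mm = 28.0 cm
221,641.1 = 1.118 × 10⁻⁵ × 28 × N²
N² = 221,641.1 / (31.304 × 10⁻⁵) = 708,028,048
N ≈ √708,028,048 ≈ 26,608.8

26600 RPM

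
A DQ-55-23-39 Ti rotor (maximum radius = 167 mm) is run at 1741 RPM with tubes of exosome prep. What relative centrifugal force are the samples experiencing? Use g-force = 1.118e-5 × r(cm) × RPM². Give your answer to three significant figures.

RCF ≈ 566 x g

r = 167 mm = 16.7 cm
RCF = 1.118 × 10⁻⁵ × 16.7 × (1741)² = 1.118 × 10⁻⁵ × 16.7 × 3,031,081 ≈ 565.9 × g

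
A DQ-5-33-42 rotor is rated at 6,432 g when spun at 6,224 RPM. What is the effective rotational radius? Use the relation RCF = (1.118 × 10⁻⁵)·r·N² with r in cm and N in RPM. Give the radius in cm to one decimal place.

14.9 cm

6432 = 1.118 × 10⁻⁵ × r × (6224)²
r = 6432 / (1.118 × 10⁻⁵ × 38,738,176) = 6432 / 433.0928 ≈ 14.851 cm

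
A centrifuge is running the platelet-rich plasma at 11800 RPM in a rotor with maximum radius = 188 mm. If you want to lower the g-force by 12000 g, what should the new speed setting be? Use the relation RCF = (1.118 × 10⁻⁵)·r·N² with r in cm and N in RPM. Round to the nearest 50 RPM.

r = 188 mm = 18.8 cm
Current RCF = 1.118 × 10⁻⁵ × 18.8 × (11800)² = 1.118 × 10⁻⁵ × 18.8 × 139,240,000 ≈ 29,266 × g
Target RCF = 29,266 − 12,000 = 17,266 × g
N² = 17,266 / (21.0184 × 10⁻⁵) = 82,147,071
N ≈ √82,147,071 ≈ 9,063.5

9050 RPM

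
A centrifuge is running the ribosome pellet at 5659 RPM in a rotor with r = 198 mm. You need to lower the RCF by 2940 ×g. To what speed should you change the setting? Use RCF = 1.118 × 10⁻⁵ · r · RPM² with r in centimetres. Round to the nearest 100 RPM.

4300 RPM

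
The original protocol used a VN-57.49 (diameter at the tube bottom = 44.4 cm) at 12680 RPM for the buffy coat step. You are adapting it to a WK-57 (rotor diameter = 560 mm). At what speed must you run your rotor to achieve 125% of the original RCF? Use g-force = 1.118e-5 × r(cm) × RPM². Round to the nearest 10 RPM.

Original rotor: r = 44.4 / 2 = 22.2 cm
RCF = 1.118 × 10⁻⁵ × r × N²
RCF_original = 1.118 × 10⁻⁵ × 22.2 × (12680)² = 1.118 × 10⁻⁵ × 22.2 × 160,782,400 ≈ 39,905.5 × g
Target RCF = 1.25 × 39,905.5 ≈ 49,881.9 × g
Your rotor: r = 560 mm / 2 = 280 mm = 28 cm
49,881.9 = 1.118 × 10⁻⁵ × 28 × N²
N² = 49,881.9 / (31.304 × 10⁻⁵) = 159,346,729
N ≈ √159,346,729 ≈ 12,623.3

≈ 12620 RPM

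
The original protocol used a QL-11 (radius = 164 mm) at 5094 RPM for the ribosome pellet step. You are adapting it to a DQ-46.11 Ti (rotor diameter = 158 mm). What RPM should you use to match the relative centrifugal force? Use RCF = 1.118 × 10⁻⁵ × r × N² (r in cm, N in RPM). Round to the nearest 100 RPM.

7300 RPM

Original rotor: r = 164 mm = 16.4 cm
RCF_original = 1.118 × 10⁻⁵ × 16.4 × (5094)² = 1.118 × 10⁻⁵ × 16.4 × 25,948,836 ≈ 4,757.8 × g
Your rotor: r = 158 mm / 2 = 79 mm = 7.9 cm
4,757.8 = 1.118 × 10⁻⁵ × 7.9 × N²
N² = 4,757.8 / (8.8322 × 10⁻⁵) = 53,868,798
N ≈ √53,868,798 ≈ 7,339.5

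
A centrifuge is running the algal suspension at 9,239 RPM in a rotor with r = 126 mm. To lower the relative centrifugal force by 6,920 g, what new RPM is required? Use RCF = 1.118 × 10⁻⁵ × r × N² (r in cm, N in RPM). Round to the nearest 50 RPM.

r = 126 mm = 12.6 cm
Current RCF = 1.118 × 10⁻⁵ × 12.6 × (9239)² = 1.118 × 10⁻⁵ × 12.6 × 85,359,121 ≈ 12,024.4 × g
Target RCF = 12,024.4 − 6,920 = 5,104.4 × g
N² = 5,104.4 / (14.0868 × 10⁻⁵) = 36,235,341
N ≈ √36,235,341 ≈ 6,019.6

6000 RPM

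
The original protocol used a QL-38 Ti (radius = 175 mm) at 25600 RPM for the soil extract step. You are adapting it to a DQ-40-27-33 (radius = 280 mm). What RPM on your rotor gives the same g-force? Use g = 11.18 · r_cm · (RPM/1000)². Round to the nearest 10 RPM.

Original rotor: r = 175 mm = 17.5 cm
RCF_original = 11.18 × 17.5 × (25.6)² = 11.18 × 17.5 × 655.36 ≈ 128,221.2 × g
Your rotor: r = 280 mm = 28.0 cm
128,221.2 = 11.18 × 28 × (N/1000)²
(N/1000)² = 128,221.2 / 313.04 = 409.6001
N = 1000 × √409.6001 ≈ 20,238.6

20240 RPM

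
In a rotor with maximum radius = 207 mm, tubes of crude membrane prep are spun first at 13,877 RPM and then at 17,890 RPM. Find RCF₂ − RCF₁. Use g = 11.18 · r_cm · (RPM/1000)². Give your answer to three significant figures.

r = 207 mm = 20.7 cm
RCF₁ = 11.18 × 20.7 × (13.877)² = 11.18 × 20.7 × 192.571129 ≈ 44,566 × g
RCF₂ = 11.18 × 20.7 × (17.89)² = 11.18 × 20.7 × 320.0521 ≈ 74,068.4 × g
Increase = 74,068.4 − 44,566 = 29,502.4

≈ 29500 ×g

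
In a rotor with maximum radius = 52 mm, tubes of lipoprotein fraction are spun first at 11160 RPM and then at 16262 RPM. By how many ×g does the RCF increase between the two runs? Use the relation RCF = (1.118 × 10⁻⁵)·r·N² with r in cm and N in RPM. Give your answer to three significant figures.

8130 ×g

r = 52 mm = 5.2 cm
RCF₁ = 1.118 × 10⁻⁵ × 5.2 × (11160)² = 1.118 × 10⁻⁵ × 5.2 × 124,545,600 ≈ 7,240.6 × g
RCF₂ = 1.118 × 10⁻⁵ × 5.2 × (16262)² = 1.118 × 10⁻⁵ × 5.2 × 264,452,644 ≈ 15,374.2 × g
Increase = 15,374.2 − 7,240.6 = 8,133.6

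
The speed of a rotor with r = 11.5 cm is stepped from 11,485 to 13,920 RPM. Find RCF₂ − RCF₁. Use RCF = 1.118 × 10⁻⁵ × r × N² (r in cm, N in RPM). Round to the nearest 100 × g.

RCF₁ = 1.118 × 10⁻⁵ × 11.5 × (11485)² = 1.118 × 10⁻⁵ × 11.5 × 131,905,225 ≈ 16,959.1 × g
RCF₂ = 1.118 × 10⁻⁵ × 11.5 × (13920)² = 1.118 × 10⁻⁵ × 11.5 × 193,766,400 ≈ 24,912.5 × g
Increase = 24,912.5 − 16,959.1 = 7,953.4

≈ 8000 x g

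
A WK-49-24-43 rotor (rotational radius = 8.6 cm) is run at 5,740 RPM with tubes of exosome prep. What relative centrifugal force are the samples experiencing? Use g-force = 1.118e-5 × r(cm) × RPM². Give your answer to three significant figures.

RCF = 1.118 × 10⁻⁵ × 8.6 × (5740)² = 1.118 × 10⁻⁵ × 8.6 × 32,947,600 ≈ 3,167.8 × g

3170 ×g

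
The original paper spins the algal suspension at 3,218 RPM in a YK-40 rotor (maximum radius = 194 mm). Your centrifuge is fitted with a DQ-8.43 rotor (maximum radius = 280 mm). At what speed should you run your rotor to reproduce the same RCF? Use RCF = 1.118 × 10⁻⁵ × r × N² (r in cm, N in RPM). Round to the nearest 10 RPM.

Original rotor: r = 194 mm = 19.4 cm
RCF_original = 1.118 × 10⁻⁵ × 19.4 × (3218)² = 1.118 × 10⁻⁵ × 19.4 × 10,355,524 ≈ 2,246 × g
Your rotor: r = 280 mm = 28.0 cm
2,246 = 1.118 × 10⁻⁵ × 28 × N²
N² = 2,246 / (31.304 × 10⁻⁵) = 7,174,802
N ≈ √7,174,802 ≈ 2,678.6

2680 RPM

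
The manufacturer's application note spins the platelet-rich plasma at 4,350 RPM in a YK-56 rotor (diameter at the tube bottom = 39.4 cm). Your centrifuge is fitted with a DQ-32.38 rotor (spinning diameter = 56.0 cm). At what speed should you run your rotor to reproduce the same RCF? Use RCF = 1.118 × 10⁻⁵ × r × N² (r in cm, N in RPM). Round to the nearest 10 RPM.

≈ 3650 RPM

Original rotor: r = 39.4 / 2 = 19.7 cm
RCF = 1.118 × 10⁻⁵ × r × N²
RCF_original = 1.118 × 10⁻⁵ × 19.7 × (4350)² = 1.118 × 10⁻⁵ × 19.7 × 18,922,500 ≈ 4,167.6 × g
Your rotor: r = 56.0 / 2 = 28 cm
4,167.6 = 1.118 × 10⁻⁵ × 28 × N²
N² = 4,167.6 / (31.304 × 10⁻⁵) = 13,313,315
N ≈ √13,313,315 ≈ 3,648.7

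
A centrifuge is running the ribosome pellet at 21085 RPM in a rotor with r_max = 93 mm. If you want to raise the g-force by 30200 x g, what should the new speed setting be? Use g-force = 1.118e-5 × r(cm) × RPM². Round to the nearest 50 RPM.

r = 93 mm = 9.3 cm
Current RCF = 1.118 × 10⁻⁵ × 9.3 × (21085)² = 1.118 × 10⁻⁵ × 9.3 × 444,577,225 ≈ 46,224.5 × g
Target RCF = 46,224.5 + 30,200 = 76,424.5 × g
N² = 76,424.5 / (10.3974 × 10⁻⁵) = 735,034,720
N ≈ √735,034,720 ≈ 27,111.5

N₂ ≈ 27100 RPM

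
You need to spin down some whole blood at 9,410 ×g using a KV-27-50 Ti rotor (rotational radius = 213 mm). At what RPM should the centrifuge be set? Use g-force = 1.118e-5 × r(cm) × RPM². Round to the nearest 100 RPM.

≈ 6300 RPM

r = 213 mm = 21.3 cm
9,410 = 1.118 × 10⁻⁵ × 21.3 × N²
N² = 9,410 / (23.8134 × 10⁻⁵) = 39,515,567
N ≈ √39,515,567 ≈ 6,286.1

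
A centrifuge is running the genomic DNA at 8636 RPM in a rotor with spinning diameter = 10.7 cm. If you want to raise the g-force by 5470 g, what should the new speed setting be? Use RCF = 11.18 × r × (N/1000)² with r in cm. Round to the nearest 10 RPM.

N₂ ≈ 12890 RPM

r = 10.7 / 2 = 5.35 cm
Current RCF = 11.18 × 5.35 × (8.636)² = 11.18 × 5.35 × 74.580496 ≈ 4,460.9 × g
Target RCF = 4,460.9 + 5,470 = 9,930.9 × g
(N/1000)² = 9,930.9 / 59.813 = 166.0325
N = 1000 × √166.0325 ≈ 12,885.4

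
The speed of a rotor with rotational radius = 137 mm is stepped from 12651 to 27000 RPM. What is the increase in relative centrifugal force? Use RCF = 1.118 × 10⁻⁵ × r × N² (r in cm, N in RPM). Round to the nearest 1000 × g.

87000 × g

r = 137 mm = 13.7 cm
RCF₁ = 1.118 × 10⁻⁵ × 13.7 × (12651)² = 1.118 × 10⁻⁵ × 13.7 × 160,047,801 ≈ 24,513.9 × g
RCF₂ = 1.118 × 10⁻⁵ × 13.7 × (27000)² = 1.118 × 10⁻⁵ × 13.7 × 729,000,000 ≈ 111,658 × g
Increase = 111,658 − 24,513.9 = 87,144.1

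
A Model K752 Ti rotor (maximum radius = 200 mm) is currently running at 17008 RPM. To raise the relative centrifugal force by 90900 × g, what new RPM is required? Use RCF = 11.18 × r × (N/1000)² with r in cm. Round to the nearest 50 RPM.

r = 200 mm = 20.0 cm
Current RCF = 11.18 × 20 × (17.008)² = 11.18 × 20 × 289.272064 ≈ 64,681.2 × g
Target RCF = 64,681.2 + 90,900 = 155,581.2 × g
(N/1000)² = 155,581.2 / 223.6 = 695.8014
N = 1000 × √695.8014 ≈ 26,378.0

N₂ ≈ 26400 RPM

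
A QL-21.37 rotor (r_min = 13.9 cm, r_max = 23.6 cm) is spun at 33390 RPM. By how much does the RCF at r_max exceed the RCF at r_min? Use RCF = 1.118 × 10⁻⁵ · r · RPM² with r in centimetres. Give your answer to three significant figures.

ΔRCF ≈ 121000 g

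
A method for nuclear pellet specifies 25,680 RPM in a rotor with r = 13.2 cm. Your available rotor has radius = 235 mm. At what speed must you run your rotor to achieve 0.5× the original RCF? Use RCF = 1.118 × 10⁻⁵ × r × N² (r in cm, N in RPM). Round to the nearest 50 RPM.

≈ 13600 RPM

RCF_original = 1.118 × 10⁻⁵ × 13.2 × (25680)² = 1.118 × 10⁻⁵ × 13.2 × 659,462,400 ≈ 97,320.8 × g
Target RCF = 0.5 × 97,320.8 ≈ 48,660.4 × g
Your rotor: r = 235 mm = 23.5 cm
48,660.4 = 1.118 × 10⁻⁵ × 23.5 × N²
N² = 48,660.4 / (26.273 × 10⁻⁵) = 185,210,673
N ≈ √185,210,673 ≈ 13,609.2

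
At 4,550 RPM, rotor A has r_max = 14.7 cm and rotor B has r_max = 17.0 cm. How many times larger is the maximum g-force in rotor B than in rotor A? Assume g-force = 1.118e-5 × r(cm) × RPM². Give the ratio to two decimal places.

At fixed N, RCF ∝ r, so RCF_B/RCF_A = r_B/r_A = 17.0 / 14.7 = 1.1565.

1.16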